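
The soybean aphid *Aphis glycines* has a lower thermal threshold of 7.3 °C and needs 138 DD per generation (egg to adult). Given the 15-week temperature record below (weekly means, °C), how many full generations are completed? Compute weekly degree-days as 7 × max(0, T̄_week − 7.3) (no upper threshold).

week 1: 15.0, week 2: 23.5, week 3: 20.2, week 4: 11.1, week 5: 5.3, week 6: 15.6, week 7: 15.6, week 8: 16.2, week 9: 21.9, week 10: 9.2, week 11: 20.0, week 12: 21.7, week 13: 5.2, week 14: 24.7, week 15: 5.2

Weekly DD (7 × max(0, T̄ − 7.3)): 53.9, 113.4, 90.3, 26.6, 0.0, 58.1, 58.1, 62.3, 102.2, 13.3, 88.9, 100.8, 0.0, 121.8, 0.0.
Season total = 889.7 DD.
Complete generations = ⌊889.7 / 138⌋ = 6.

6 generations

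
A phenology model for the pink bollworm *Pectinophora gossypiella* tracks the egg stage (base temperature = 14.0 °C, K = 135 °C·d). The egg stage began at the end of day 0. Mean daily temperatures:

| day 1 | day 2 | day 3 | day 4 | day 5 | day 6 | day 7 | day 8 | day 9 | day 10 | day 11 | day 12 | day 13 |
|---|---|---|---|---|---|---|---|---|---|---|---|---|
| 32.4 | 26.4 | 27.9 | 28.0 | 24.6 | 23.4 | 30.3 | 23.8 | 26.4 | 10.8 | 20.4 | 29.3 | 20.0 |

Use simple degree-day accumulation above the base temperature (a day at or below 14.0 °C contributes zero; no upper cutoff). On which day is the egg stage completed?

Daily DD above 14.0 °C: 18.4, 12.4, 13.9, 14.0, 10.6, 9.4, 16.3, 9.8, 12.4, 0.0, 6.4, 15.3, 6.0.
Cumulative: 18.4, 30.8, 44.7, 58.7, 69.3, 78.7, 95.0, 104.8, 117.2, 117.2, 123.6, 138.9, 144.9.
The total first reaches 135 DD on day 12.

day 12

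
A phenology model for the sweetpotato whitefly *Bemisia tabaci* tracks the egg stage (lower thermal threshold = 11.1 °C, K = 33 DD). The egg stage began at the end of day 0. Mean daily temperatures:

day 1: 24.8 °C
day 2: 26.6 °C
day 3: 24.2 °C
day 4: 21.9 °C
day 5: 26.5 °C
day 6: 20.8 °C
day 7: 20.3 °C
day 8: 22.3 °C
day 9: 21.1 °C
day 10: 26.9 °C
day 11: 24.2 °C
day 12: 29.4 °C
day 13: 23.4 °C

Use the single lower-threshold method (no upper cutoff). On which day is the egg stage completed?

Daily DD above 11.1 °C: 13.7, 15.5, 13.1, 10.8, 15.4, 9.7, 9.2, 11.2, 10.0, 15.8, 13.1, 18.3, 12.3.
Cumulative: 13.7, 29.2, 42.3, 53.1, 68.5, 78.2, 87.4, 98.6, 108.6, 124.4, 137.5, 155.8, 168.1.
The total first reaches 33 DD on day 3.

day 3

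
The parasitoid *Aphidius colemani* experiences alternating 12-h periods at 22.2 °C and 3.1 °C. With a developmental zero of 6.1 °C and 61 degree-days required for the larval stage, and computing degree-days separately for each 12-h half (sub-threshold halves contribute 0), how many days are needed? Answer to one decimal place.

7.6 days

Day half: max(0, 22.2 − 6.1) × 0.5 = 16.1 × 0.5 = 8.05 DD.
Night half: max(0, 3.1 − 6.1) × 0.5 = 0.0 × 0.5 = 0.00 DD.
Per 24 h: 8.05 DD/day.
Duration = 61 / 8.05 = 7.578 ≈ 7.6 days.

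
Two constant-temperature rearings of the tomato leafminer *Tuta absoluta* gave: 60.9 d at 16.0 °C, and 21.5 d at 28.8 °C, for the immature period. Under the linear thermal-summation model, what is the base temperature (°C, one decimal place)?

Under the model K = D·(T − T_b), so D₁·(T₁ − T_b) = D₂·(T₂ − T_b).
60.9·(16.0 − T_b) = 21.5·(28.8 − T_b)
T_b = (60.9·16.0 − 21.5·28.8) / (60.9 − 21.5) = 355.20 / 39.4 = 9.015 °C ≈ 9.0 °C.

9.0 °C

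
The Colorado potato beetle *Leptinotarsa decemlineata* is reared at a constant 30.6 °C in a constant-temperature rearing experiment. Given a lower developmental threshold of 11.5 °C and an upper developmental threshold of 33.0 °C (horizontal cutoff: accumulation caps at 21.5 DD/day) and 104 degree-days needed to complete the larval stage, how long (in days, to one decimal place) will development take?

5.4 days

Daily accumulation = 30.6 − 11.5 = 19.1 DD/day.
Duration = 104 / 19.1 = 5.445 ≈ 5.4 days.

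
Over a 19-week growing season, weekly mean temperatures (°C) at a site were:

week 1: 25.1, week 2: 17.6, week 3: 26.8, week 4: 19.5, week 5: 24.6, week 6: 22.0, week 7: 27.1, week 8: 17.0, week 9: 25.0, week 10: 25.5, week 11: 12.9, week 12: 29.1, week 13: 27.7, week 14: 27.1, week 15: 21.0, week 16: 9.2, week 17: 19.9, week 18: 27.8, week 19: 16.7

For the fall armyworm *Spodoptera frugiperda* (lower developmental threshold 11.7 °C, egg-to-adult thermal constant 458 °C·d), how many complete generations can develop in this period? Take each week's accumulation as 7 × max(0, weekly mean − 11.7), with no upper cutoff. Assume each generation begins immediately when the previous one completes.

3 generations

Weekly DD (7 × max(0, T̄ − 11.7)): 93.8, 41.3, 105.7, 54.6, 90.3, 72.1, 107.8, 37.1, 93.1, 96.6, 8.4, 121.8, 112.0, 107.8, 65.1, 0.0, 57.4, 112.7, 35.0.
Season total = 1412.6 DD.
Complete generations = ⌊1412.6 / 458⌋ = 3.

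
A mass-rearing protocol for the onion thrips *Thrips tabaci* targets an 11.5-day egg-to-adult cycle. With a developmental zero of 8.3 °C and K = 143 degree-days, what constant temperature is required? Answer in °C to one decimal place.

Required daily accumulation = 143 / 11.5 = 12.435 DD/day.
T = T_base + 12.435 = 8.3 + 12.435 = 20.735 ≈ 20.7 °C.

20.7 °C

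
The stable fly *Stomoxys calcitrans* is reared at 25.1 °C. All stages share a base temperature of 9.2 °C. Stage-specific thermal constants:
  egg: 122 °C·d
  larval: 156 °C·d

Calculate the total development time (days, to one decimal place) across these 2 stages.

Daily accumulation at 25.1 °C = 25.1 − 9.2 = 15.9 DD/day.
Total K = 122 + 156 = 278 DD.
Total duration = 278 / 15.9 = 17.484 ≈ 17.5 days.

17.5 days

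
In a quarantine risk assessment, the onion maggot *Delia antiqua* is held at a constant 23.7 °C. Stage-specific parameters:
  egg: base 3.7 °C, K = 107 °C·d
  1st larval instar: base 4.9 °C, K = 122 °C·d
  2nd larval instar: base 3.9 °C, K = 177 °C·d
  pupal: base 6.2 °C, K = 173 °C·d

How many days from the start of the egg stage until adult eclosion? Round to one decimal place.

egg: 107 / (23.7 − 3.7) = 107 / 20.0 = 5.350 d.
1st larval instar: 122 / (23.7 − 4.9) = 122 / 18.8 = 6.489 d.
2nd larval instar: 177 / (23.7 − 3.9) = 177 / 19.8 = 8.939 d.
pupal: 173 / (23.7 − 6.2) = 173 / 17.5 = 9.886 d.
Sum = 30.664 ≈ 30.7 days.

30.7 days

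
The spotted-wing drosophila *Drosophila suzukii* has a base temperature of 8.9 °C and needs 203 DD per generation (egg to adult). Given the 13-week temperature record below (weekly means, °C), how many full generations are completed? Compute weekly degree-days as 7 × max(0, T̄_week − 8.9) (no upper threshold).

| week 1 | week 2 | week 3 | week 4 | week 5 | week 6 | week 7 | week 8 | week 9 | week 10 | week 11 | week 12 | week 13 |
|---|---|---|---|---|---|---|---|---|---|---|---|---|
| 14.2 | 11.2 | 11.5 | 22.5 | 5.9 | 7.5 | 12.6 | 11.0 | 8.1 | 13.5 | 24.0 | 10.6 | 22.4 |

2 generations

Weekly DD (7 × max(0, T̄ − 8.9)): 37.1, 16.1, 18.2, 95.2, 0.0, 0.0, 25.9, 14.7, 0.0, 32.2, 105.7, 11.9, 94.5.
Season total = 451.5 DD.
Complete generations = ⌊451.5 / 203⌋ = 2.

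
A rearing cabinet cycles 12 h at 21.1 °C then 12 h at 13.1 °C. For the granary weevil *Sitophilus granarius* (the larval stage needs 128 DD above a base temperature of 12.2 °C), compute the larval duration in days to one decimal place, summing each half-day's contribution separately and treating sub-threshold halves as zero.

Day half: max(0, 21.1 − 12.2) × 0.5 = 8.9 × 0.5 = 4.45 DD.
Night half: max(0, 13.1 − 12.2) × 0.5 = 0.9 × 0.5 = 0.45 DD.
Per 24 h: 4.90 DD/day.
Duration = 128 / 4.90 = 26.122 ≈ 26.1 days.

26.1 days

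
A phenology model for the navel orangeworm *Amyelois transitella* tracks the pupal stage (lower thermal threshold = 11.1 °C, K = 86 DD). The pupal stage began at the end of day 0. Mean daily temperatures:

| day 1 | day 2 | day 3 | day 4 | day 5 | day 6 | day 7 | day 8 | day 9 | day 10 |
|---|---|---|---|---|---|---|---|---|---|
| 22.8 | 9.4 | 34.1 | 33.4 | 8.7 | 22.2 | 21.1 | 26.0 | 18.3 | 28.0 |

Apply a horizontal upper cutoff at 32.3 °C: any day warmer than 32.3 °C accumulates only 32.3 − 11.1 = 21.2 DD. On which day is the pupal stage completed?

day 8

Daily DD above 11.1 °C (capped at 21.2): 11.7, 0.0, 21.2, 21.2, 0.0, 11.1, 10.0, 14.9, 7.2, 16.9.
Cumulative: 11.7, 11.7, 32.9, 54.1, 54.1, 65.2, 75.2, 90.1, 97.3, 114.2.
The total first reaches 86 DD on day 8.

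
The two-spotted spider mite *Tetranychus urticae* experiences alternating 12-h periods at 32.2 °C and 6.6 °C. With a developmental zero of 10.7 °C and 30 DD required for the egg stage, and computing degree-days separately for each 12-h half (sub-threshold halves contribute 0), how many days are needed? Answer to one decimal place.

2.8 days

Day half: max(0, 32.2 − 10.7) × 0.5 = 21.5 × 0.5 = 10.75 DD.
Night half: max(0, 6.6 − 10.7) × 0.5 = 0.0 × 0.5 = 0.00 DD.
Per 24 h: 10.75 DD/day.
Duration = 30 / 10.75 = 2.791 ≈ 2.8 days.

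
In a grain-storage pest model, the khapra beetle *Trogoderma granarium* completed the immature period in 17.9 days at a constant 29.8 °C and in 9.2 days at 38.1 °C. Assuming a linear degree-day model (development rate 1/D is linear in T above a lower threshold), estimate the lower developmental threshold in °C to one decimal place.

21.0 °C

Under the model K = D·(T − T_b), so D₁·(T₁ − T_b) = D₂·(T₂ − T_b).
17.9·(29.8 − T_b) = 9.2·(38.1 − T_b)
T_b = (17.9·29.8 − 9.2·38.1) / (17.9 − 9.2) = 182.90 / 8.7 = 21.023 °C ≈ 21.0 °C.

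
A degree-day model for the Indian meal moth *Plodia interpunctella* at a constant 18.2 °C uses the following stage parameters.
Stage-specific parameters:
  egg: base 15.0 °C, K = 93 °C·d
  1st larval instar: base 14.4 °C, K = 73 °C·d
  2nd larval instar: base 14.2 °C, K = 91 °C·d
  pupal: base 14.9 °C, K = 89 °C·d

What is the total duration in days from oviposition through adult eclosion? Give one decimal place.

98.0 days

egg: 93 / (18.2 − 15.0) = 93 / 3.2 = 29.063 d.
1st larval instar: 73 / (18.2 − 14.4) = 73 / 3.8 = 19.211 d.
2nd larval instar: 91 / (18.2 − 14.2) = 91 / 4.0 = 22.750 d.
pupal: 89 / (18.2 − 14.9) = 89 / 3.3 = 26.970 d.
Sum = 97.993 ≈ 98.0 days.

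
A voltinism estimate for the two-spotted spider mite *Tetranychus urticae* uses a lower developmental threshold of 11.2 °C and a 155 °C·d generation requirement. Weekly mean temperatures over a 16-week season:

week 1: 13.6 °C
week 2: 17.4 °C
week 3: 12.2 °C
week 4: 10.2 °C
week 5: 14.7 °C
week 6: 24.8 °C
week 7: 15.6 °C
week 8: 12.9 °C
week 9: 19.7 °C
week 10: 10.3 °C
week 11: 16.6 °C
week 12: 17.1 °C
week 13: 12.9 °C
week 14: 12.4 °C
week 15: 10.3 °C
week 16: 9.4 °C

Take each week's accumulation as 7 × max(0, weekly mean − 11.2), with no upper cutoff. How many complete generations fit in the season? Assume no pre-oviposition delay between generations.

2 generations

Weekly DD (7 × max(0, T̄ − 11.2)): 16.8, 43.4, 7.0, 0.0, 24.5, 95.2, 30.8, 11.9, 59.5, 0.0, 37.8, 41.3, 11.9, 8.4, 0.0, 0.0.
Season total = 388.5 DD.
Complete generations = ⌊388.5 / 155⌋ = 2.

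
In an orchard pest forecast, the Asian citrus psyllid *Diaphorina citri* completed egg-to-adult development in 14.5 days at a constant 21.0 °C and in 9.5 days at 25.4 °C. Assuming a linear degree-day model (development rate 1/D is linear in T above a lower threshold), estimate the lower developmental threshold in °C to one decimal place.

Under the model K = D·(T − T_b), so D₁·(T₁ − T_b) = D₂·(T₂ − T_b).
14.5·(21.0 − T_b) = 9.5·(25.4 − T_b)
T_b = (14.5·21.0 − 9.5·25.4) / (14.5 − 9.5) = 63.20 / 5.0 = 12.640 °C ≈ 12.6 °C.

12.6 °C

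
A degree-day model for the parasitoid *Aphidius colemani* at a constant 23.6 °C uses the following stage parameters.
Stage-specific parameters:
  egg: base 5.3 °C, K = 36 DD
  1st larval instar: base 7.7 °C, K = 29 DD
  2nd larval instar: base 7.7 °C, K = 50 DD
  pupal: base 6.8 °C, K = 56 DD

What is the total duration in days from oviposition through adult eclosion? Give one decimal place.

egg: 36 / (23.6 − 5.3) = 36 / 18.3 = 1.967 d.
1st larval instar: 29 / (23.6 − 7.7) = 29 / 15.9 = 1.824 d.
2nd larval instar: 50 / (23.6 − 7.7) = 50 / 15.9 = 3.145 d.
pupal: 56 / (23.6 − 6.8) = 56 / 16.8 = 3.333 d.
Sum = 10.269 ≈ 10.3 days.

10.3 days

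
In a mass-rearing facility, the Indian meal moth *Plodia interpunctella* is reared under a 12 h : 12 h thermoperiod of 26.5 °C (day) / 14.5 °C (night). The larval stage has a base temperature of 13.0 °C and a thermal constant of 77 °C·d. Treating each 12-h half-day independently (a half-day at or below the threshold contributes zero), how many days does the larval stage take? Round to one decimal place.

10.3 days

Day half: max(0, 26.5 − 13.0) × 0.5 = 13.5 × 0.5 = 6.75 DD.
Night half: max(0, 14.5 − 13.0) × 0.5 = 1.5 × 0.5 = 0.75 DD.
Per 24 h: 7.50 DD/day.
Duration = 77 / 7.50 = 10.267 ≈ 10.3 days.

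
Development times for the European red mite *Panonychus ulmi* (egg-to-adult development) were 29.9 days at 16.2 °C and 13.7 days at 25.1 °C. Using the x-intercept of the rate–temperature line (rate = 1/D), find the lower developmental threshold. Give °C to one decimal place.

8.7 °C

Linear rate model ⇒ the product D·(T − T_b) is constant across temperatures.
29.9·(16.2 − T_b) = 13.7·(25.1 − T_b)
T_b = (29.9·16.2 − 13.7·25.1) / (29.9 − 13.7) = 140.51 / 16.2 = 8.673 °C ≈ 8.7 °C.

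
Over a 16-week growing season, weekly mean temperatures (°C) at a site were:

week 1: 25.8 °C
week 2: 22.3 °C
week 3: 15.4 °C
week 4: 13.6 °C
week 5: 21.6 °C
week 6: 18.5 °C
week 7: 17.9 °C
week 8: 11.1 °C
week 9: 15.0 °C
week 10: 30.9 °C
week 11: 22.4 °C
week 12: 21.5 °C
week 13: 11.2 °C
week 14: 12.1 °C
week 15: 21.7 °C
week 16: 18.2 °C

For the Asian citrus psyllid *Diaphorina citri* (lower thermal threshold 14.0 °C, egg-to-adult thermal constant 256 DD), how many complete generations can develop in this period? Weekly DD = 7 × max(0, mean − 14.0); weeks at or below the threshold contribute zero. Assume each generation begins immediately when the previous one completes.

2 generations

Weekly DD (7 × max(0, T̄ − 14.0)): 82.6, 58.1, 9.8, 0.0, 53.2, 31.5, 27.3, 0.0, 7.0, 118.3, 58.8, 52.5, 0.0, 0.0, 53.9, 29.4.
Season total = 582.4 DD.
Complete generations = ⌊582.4 / 256⌋ = 2.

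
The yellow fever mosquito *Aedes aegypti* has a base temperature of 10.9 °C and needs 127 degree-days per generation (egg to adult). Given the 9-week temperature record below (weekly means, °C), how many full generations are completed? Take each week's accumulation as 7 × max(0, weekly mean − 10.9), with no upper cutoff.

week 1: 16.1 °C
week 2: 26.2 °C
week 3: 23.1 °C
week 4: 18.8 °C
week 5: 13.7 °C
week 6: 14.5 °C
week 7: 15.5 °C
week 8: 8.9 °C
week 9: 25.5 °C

3 generations

Weekly DD (7 × max(0, T̄ − 10.9)): 36.4, 107.1, 85.4, 55.3, 19.6, 25.2, 32.2, 0.0, 102.2.
Season total = 463.4 DD.
Complete generations = ⌊463.4 / 127⌋ = 3.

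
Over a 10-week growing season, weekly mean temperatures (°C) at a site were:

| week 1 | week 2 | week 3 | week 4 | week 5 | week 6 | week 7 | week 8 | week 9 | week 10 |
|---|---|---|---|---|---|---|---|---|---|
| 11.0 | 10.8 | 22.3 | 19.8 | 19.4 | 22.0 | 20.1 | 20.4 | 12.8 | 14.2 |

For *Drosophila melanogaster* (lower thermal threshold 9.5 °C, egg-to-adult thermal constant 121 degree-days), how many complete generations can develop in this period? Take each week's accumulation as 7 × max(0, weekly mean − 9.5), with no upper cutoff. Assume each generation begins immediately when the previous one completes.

Weekly DD (7 × max(0, T̄ − 9.5)): 10.5, 9.1, 89.6, 72.1, 69.3, 87.5, 74.2, 76.3, 23.1, 32.9.
Season total = 544.6 DD.
Complete generations = ⌊544.6 / 121⌋ = 4.

4 generations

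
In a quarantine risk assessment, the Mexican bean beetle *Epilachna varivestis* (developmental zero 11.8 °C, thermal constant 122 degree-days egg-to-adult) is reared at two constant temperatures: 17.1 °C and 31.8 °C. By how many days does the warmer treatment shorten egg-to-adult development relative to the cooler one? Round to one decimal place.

At 17.1 °C: 122 / (17.1 − 11.8) = 122 / 5.3 = 23.019 d.
At 31.8 °C: 122 / (31.8 − 11.8) = 122 / 20.0 = 6.100 d.
Difference = |23.019 − 6.100| = 16.919 ≈ 16.9 days.

16.9 days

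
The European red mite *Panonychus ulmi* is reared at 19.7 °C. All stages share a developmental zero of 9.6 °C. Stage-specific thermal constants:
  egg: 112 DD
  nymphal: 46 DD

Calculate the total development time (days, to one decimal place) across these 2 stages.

15.6 days

Daily accumulation at 19.7 °C = 19.7 − 9.6 = 10.1 DD/day.
Total K = 112 + 46 = 158 DD.
Total duration = 158 / 10.1 = 15.644 ≈ 15.6 days.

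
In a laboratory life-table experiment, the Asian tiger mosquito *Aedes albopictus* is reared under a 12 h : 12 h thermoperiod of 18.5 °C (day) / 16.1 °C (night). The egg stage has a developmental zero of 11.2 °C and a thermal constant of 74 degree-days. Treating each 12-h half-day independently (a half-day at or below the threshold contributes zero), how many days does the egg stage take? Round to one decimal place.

Day half: max(0, 18.5 − 11.2) × 0.5 = 7.3 × 0.5 = 3.65 DD.
Night half: max(0, 16.1 − 11.2) × 0.5 = 4.9 × 0.5 = 2.45 DD.
Per 24 h: 6.10 DD/day.
Duration = 74 / 6.10 = 12.131 ≈ 12.1 days.

12.1 days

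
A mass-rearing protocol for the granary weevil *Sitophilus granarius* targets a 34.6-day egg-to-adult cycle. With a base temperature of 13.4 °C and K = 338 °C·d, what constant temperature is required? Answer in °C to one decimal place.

Required daily accumulation = 338 / 34.6 = 9.769 DD/day.
T = T_base + 9.769 = 13.4 + 9.769 = 23.169 ≈ 23.2 °C.

23.2 °C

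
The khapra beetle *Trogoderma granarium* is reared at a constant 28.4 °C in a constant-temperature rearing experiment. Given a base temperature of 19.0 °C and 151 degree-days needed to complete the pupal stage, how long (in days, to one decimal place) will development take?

16.1 days

Daily accumulation = 28.4 − 19.0 = 9.4 DD/day.
Duration = 151 / 9.4 = 16.064 ≈ 16.1 days.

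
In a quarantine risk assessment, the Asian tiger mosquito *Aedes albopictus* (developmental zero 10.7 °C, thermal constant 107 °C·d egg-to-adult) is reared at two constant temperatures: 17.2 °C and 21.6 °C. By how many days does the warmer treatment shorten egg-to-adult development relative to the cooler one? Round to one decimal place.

At 17.2 °C: 107 / (17.2 − 10.7) = 107 / 6.5 = 16.462 d.
At 21.6 °C: 107 / (21.6 − 10.7) = 107 / 10.9 = 9.817 d.
Difference = |16.462 − 9.817| = 6.645 ≈ 6.6 days.

6.6 days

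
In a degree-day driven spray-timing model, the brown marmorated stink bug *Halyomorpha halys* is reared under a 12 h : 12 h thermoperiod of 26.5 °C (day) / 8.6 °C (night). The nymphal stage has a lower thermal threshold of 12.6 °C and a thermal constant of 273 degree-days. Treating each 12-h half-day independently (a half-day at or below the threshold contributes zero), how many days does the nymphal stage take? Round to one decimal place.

Day half: max(0, 26.5 − 12.6) × 0.5 = 13.9 × 0.5 = 6.95 DD.
Night half: max(0, 8.6 − 12.6) × 0.5 = 0.0 × 0.5 = 0.00 DD.
Per 24 h: 6.95 DD/day.
Duration = 273 / 6.95 = 39.281 ≈ 39.3 days.

39.3 days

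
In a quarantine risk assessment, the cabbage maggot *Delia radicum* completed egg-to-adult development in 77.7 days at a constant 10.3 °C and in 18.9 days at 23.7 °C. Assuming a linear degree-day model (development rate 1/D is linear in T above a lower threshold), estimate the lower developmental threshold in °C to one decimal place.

6.0 °C

Equal thermal constants: D₁(T₁ − T_b) = D₂(T₂ − T_b).
77.7·(10.3 − T_b) = 18.9·(23.7 − T_b)
T_b = (77.7·10.3 − 18.9·23.7) / (77.7 − 18.9) = 352.38 / 58.8 = 5.993 °C ≈ 6.0 °C.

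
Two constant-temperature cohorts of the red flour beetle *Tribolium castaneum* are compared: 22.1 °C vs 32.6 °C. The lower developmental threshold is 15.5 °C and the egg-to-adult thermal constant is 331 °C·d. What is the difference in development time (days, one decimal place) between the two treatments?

At 22.1 °C: 331 / (22.1 − 15.5) = 331 / 6.6 = 50.152 d.
At 32.6 °C: 331 / (32.6 − 15.5) = 331 / 17.1 = 19.357 d.
Difference = |50.152 − 19.357| = 30.795 ≈ 30.8 days.

30.8 days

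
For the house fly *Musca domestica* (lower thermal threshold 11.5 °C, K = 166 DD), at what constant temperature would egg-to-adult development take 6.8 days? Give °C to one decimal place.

35.9 °C

Required daily accumulation = 166 / 6.8 = 24.412 DD/day.
T = T_base + 24.412 = 11.5 + 24.412 = 35.912 ≈ 35.9 °C.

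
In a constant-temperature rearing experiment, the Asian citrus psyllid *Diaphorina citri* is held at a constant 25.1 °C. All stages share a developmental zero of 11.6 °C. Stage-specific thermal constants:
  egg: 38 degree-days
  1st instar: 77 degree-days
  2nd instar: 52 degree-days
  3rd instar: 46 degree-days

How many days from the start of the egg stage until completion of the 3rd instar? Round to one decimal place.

15.8 days

Daily accumulation at 25.1 °C = 25.1 − 11.6 = 13.5 DD/day.
Total K = 38 + 77 + 52 + 46 = 213 DD.
Total duration = 213 / 13.5 = 15.778 ≈ 15.8 days.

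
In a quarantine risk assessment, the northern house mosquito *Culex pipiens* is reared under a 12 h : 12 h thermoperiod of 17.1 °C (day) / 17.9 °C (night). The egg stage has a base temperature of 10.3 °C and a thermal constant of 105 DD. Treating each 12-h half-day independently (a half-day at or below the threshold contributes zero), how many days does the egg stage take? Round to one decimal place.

14.6 days

Day half: max(0, 17.1 − 10.3) × 0.5 = 6.8 × 0.5 = 3.40 DD.
Night half: max(0, 17.9 − 10.3) × 0.5 = 7.6 × 0.5 = 3.80 DD.
Per 24 h: 7.20 DD/day.
Duration = 105 / 7.20 = 14.583 ≈ 14.6 days.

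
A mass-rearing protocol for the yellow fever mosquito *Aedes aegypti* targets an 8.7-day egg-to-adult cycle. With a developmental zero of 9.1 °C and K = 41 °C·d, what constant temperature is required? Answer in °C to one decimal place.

13.8 °C

Required daily accumulation = 41 / 8.7 = 4.713 DD/day.
T = T_base + 4.713 = 9.1 + 4.713 = 13.813 ≈ 13.8 °C.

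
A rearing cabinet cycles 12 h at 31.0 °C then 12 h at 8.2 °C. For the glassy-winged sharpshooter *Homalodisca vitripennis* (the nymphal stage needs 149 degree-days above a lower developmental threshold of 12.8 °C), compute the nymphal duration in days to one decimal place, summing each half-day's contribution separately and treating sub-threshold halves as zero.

Day half: max(0, 31.0 − 12.8) × 0.5 = 18.2 × 0.5 = 9.10 DD.
Night half: max(0, 8.2 − 12.8) × 0.5 = 0.0 × 0.5 = 0.00 DD.
Per 24 h: 9.10 DD/day.
Duration = 149 / 9.10 = 16.374 ≈ 16.4 days.

16.4 days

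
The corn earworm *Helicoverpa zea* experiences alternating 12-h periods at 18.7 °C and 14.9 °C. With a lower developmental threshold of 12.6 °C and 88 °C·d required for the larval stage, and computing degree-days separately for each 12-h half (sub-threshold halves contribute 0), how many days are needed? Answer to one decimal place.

21.0 days

Day half: max(0, 18.7 − 12.6) × 0.5 = 6.1 × 0.5 = 3.05 DD.
Night half: max(0, 14.9 − 12.6) × 0.5 = 2.3 × 0.5 = 1.15 DD.
Per 24 h: 4.20 DD/day.
Duration = 88 / 4.20 = 20.952 ≈ 21.0 days.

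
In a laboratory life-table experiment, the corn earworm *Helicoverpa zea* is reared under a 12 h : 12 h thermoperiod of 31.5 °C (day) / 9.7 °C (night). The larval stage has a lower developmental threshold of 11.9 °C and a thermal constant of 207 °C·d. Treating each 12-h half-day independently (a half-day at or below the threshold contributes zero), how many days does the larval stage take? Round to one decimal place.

Day half: max(0, 31.5 − 11.9) × 0.5 = 19.6 × 0.5 = 9.80 DD.
Night half: max(0, 9.7 − 11.9) × 0.5 = 0.0 × 0.5 = 0.00 DD.
Per 24 h: 9.80 DD/day.
Duration = 207 / 9.80 = 21.122 ≈ 21.1 days.

21.1 days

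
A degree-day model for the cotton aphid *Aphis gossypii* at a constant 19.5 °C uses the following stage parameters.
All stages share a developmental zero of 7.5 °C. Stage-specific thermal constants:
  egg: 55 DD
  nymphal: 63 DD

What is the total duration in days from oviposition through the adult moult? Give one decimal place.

9.8 days

Daily accumulation at 19.5 °C = 19.5 − 7.5 = 12.0 DD/day.
Total K = 55 + 63 = 118 DD.
Total duration = 118 / 12.0 = 9.833 ≈ 9.8 days.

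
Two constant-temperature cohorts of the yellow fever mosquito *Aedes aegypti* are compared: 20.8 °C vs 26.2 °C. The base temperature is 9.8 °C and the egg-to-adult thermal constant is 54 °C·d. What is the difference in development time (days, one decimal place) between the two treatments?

At 20.8 °C: 54 / (20.8 − 9.8) = 54 / 11.0 = 4.909 d.
At 26.2 °C: 54 / (26.2 − 9.8) = 54 / 16.4 = 3.293 d.
Difference = |4.909 − 3.293| = 1.616 ≈ 1.6 days.

1.6 days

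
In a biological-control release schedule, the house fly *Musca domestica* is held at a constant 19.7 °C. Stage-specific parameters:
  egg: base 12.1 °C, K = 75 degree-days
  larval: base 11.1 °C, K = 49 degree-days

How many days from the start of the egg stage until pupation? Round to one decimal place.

15.6 days

egg: 75 / (19.7 − 12.1) = 75 / 7.6 = 9.868 d.
larval: 49 / (19.7 − 11.1) = 49 / 8.6 = 5.698 d.
Sum = 15.566 ≈ 15.6 days.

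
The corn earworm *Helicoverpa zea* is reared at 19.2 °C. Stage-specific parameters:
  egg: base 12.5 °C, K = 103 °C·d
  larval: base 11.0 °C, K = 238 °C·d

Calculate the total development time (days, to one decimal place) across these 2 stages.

44.4 days

egg: 103 / (19.2 − 12.5) = 103 / 6.7 = 15.373 d.
larval: 238 / (19.2 − 11.0) = 238 / 8.2 = 29.024 d.
Sum = 44.398 ≈ 44.4 days.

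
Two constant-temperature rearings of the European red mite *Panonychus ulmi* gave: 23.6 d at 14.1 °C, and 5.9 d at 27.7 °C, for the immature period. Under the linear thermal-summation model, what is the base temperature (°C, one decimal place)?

Linear rate model ⇒ the product D·(T − T_b) is constant across temperatures.
23.6·(14.1 − T_b) = 5.9·(27.7 − T_b)
T_b = (23.6·14.1 − 5.9·27.7) / (23.6 − 5.9) = 169.33 / 17.7 = 9.567 °C ≈ 9.6 °C.

9.6 °C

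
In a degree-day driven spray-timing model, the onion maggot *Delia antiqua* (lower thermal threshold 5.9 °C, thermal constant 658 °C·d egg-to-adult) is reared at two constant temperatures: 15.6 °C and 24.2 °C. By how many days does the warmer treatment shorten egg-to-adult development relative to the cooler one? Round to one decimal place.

At 15.6 °C: 658 / (15.6 − 5.9) = 658 / 9.7 = 67.835 d.
At 24.2 °C: 658 / (24.2 − 5.9) = 658 / 18.3 = 35.956 d.
Difference = |67.835 − 35.956| = 31.879 ≈ 31.9 days.

31.9 days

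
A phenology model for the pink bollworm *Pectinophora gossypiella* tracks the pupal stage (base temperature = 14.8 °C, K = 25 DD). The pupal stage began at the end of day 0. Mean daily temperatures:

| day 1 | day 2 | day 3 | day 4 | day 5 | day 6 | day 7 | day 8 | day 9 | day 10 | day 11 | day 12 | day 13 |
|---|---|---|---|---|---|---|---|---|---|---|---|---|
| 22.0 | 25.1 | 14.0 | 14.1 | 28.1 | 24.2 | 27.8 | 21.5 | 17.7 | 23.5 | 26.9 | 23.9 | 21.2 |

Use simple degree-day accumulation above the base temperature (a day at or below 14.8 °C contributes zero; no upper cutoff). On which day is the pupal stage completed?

day 5

Daily DD above 14.8 °C: 7.2, 10.3, 0.0, 0.0, 13.3, 9.4, 13.0, 6.7, 2.9, 8.7, 12.1, 9.1, 6.4.
Cumulative: 7.2, 17.5, 17.5, 17.5, 30.8, 40.2, 53.2, 59.9, 62.8, 71.5, 83.6, 92.7, 99.1.
The total first reaches 25 DD on day 5.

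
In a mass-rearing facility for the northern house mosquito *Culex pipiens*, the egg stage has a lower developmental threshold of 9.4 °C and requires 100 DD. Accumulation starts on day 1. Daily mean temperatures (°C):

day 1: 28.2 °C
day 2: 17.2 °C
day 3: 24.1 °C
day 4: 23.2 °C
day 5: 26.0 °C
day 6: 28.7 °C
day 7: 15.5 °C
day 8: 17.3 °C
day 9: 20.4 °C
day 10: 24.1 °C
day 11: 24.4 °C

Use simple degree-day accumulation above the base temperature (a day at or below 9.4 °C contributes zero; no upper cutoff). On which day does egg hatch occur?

Daily DD above 9.4 °C: 18.8, 7.8, 14.7, 13.8, 16.6, 19.3, 6.1, 7.9, 11.0, 14.7, 15.0.
Cumulative: 18.8, 26.6, 41.3, 55.1, 71.7, 91.0, 97.1, 105.0, 116.0, 130.7, 145.7.
The total first reaches 100 DD on day 8.

day 8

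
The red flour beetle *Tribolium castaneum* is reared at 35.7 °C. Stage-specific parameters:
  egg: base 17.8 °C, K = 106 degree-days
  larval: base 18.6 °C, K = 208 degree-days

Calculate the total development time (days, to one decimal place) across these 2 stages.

egg: 106 / (35.7 − 17.8) = 106 / 17.9 = 5.922 d.
larval: 208 / (35.7 − 18.6) = 208 / 17.1 = 12.164 d.
Sum = 18.086 ≈ 18.1 days.

18.1 days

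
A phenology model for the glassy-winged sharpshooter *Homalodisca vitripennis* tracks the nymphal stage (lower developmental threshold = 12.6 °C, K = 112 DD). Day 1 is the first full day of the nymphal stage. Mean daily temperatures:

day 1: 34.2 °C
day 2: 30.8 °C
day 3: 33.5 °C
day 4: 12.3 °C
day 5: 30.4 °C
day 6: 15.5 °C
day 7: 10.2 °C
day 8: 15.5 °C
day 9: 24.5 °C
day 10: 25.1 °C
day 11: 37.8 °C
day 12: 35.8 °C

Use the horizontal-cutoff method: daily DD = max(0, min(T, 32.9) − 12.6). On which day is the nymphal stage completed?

day 11

Daily DD above 12.6 °C (capped at 20.3): 20.3, 18.2, 20.3, 0.0, 17.8, 2.9, 0.0, 2.9, 11.9, 12.5, 20.3, 20.3.
Cumulative: 20.3, 38.5, 58.8, 58.8, 76.6, 79.5, 79.5, 82.4, 94.3, 106.8, 127.1, 147.4.
The total first reaches 112 DD on day 11.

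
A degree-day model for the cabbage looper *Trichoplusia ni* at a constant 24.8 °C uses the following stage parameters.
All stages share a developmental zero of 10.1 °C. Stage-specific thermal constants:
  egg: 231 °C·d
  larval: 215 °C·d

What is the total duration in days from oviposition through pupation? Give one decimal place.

Daily accumulation at 24.8 °C = 24.8 − 10.1 = 14.7 DD/day.
Total K = 231 + 215 = 446 DD.
Total duration = 446 / 14.7 = 30.340 ≈ 30.3 days.

30.3 days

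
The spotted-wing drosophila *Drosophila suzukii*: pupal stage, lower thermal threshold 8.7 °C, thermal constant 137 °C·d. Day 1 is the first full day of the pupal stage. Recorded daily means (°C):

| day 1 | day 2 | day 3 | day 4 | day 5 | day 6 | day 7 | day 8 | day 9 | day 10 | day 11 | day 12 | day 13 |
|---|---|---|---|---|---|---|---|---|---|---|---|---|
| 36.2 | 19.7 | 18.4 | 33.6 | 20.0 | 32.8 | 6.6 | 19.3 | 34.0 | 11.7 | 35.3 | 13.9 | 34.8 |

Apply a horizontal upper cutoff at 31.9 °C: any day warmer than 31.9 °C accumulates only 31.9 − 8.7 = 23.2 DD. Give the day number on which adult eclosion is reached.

Daily DD above 8.7 °C (capped at 23.2): 23.2, 11.0, 9.7, 23.2, 11.3, 23.2, 0.0, 10.6, 23.2, 3.0, 23.2, 5.2, 23.2.
Cumulative: 23.2, 34.2, 43.9, 67.1, 78.4, 101.6, 101.6, 112.2, 135.4, 138.4, 161.6, 166.8, 190.0.
The total first reaches 137 DD on day 10.

day 10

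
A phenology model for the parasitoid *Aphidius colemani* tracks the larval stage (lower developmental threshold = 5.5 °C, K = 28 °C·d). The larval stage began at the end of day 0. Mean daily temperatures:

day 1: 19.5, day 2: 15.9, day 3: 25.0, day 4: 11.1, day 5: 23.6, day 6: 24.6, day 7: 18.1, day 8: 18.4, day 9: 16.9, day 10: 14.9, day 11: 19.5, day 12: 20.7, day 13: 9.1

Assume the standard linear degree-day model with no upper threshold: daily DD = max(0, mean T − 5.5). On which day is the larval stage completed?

day 3

Daily DD above 5.5 °C: 14.0, 10.4, 19.5, 5.6, 18.1, 19.1, 12.6, 12.9, 11.4, 9.4, 14.0, 15.2, 3.6.
Cumulative: 14.0, 24.4, 43.9, 49.5, 67.6, 86.7, 99.3, 112.2, 123.6, 133.0, 147.0, 162.2, 165.8.
The total first reaches 28 DD on day 3.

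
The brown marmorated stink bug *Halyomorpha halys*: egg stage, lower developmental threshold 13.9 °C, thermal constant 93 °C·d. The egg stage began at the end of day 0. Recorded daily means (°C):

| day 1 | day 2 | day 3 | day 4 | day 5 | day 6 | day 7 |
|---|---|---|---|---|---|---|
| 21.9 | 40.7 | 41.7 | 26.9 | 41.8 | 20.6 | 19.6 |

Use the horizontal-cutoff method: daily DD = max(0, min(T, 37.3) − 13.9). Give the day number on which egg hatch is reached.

day 6

Daily DD above 13.9 °C (capped at 23.4): 8.0, 23.4, 23.4, 13.0, 23.4, 6.7, 5.7.
Cumulative: 8.0, 31.4, 54.8, 67.8, 91.2, 97.9, 103.6.
The total first reaches 93 DD on day 6.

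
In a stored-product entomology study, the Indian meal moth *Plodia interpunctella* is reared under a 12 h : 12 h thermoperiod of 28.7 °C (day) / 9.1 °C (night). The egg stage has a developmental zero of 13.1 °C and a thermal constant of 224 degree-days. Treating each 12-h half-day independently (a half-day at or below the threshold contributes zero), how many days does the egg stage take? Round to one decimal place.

28.7 days

Day half: max(0, 28.7 − 13.1) × 0.5 = 15.6 × 0.5 = 7.80 DD.
Night half: max(0, 9.1 − 13.1) × 0.5 = 0.0 × 0.5 = 0.00 DD.
Per 24 h: 7.80 DD/day.
Duration = 224 / 7.80 = 28.718 ≈ 28.7 days.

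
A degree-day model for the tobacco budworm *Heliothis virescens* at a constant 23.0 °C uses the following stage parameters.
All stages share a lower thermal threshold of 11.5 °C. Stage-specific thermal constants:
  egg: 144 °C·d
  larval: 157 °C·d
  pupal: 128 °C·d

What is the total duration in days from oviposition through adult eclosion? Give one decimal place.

Daily accumulation at 23.0 °C = 23.0 − 11.5 = 11.5 DD/day.
Total K = 144 + 157 + 128 = 429 DD.
Total duration = 429 / 11.5 = 37.304 ≈ 37.3 days.

37.3 days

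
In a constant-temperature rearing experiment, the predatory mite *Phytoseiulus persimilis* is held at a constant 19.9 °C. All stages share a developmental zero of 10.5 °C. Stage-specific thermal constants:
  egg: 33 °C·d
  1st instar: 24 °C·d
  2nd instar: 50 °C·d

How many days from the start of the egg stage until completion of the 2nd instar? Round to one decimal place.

Daily accumulation at 19.9 °C = 19.9 − 10.5 = 9.4 DD/day.
Total K = 33 + 24 + 50 = 107 DD.
Total duration = 107 / 9.4 = 11.383 ≈ 11.4 days.

11.4 days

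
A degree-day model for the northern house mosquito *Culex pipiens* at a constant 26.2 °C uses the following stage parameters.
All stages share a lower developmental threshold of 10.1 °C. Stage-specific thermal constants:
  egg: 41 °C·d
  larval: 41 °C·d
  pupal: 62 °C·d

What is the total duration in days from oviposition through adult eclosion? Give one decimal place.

Daily accumulation at 26.2 °C = 26.2 − 10.1 = 16.1 DD/day.
Total K = 41 + 41 + 62 = 144 DD.
Total duration = 144 / 16.1 = 8.944 ≈ 8.9 days.

8.9 days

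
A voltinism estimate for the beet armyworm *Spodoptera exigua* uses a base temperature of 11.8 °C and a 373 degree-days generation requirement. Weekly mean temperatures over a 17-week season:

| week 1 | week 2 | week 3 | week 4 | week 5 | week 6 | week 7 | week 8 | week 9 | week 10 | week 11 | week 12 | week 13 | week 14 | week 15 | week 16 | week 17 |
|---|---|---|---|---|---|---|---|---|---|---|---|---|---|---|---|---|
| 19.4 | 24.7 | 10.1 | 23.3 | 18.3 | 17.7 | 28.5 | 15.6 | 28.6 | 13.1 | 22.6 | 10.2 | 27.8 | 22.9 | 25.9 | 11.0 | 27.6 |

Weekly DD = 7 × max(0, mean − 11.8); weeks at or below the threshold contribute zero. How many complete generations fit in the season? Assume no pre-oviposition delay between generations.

Weekly DD (7 × max(0, T̄ − 11.8)): 53.2, 90.3, 0.0, 80.5, 45.5, 41.3, 116.9, 26.6, 117.6, 9.1, 75.6, 0.0, 112.0, 77.7, 98.7, 0.0, 110.6.
Season total = 1055.6 DD.
Complete generations = ⌊1055.6 / 373⌋ = 2.

2 generations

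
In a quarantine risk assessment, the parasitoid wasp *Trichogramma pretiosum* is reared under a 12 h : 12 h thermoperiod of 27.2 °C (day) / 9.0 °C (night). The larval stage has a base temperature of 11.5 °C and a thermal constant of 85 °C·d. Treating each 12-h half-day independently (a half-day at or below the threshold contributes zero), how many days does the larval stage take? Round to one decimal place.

10.8 days

Day half: max(0, 27.2 − 11.5) × 0.5 = 15.7 × 0.5 = 7.85 DD.
Night half: max(0, 9.0 − 11.5) × 0.5 = 0.0 × 0.5 = 0.00 DD.
Per 24 h: 7.85 DD/day.
Duration = 85 / 7.85 = 10.828 ≈ 10.8 days.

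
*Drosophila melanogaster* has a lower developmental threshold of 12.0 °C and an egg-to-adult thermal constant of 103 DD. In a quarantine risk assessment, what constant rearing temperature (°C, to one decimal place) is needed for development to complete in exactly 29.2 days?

Required daily accumulation = 103 / 29.2 = 3.527 DD/day.
T = T_base + 3.527 = 12.0 + 3.527 = 15.527 ≈ 15.5 °C.

15.5 °C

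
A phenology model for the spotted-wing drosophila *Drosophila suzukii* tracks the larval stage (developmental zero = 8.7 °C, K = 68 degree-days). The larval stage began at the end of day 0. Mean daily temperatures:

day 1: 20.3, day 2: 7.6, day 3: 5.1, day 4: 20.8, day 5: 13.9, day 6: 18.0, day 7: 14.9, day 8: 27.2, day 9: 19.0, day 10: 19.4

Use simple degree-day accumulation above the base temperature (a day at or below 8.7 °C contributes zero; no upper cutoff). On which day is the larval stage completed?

Daily DD above 8.7 °C: 11.6, 0.0, 0.0, 12.1, 5.2, 9.3, 6.2, 18.5, 10.3, 10.7.
Cumulative: 11.6, 11.6, 11.6, 23.7, 28.9, 38.2, 44.4, 62.9, 73.2, 83.9.
The total first reaches 68 DD on day 9.

day 9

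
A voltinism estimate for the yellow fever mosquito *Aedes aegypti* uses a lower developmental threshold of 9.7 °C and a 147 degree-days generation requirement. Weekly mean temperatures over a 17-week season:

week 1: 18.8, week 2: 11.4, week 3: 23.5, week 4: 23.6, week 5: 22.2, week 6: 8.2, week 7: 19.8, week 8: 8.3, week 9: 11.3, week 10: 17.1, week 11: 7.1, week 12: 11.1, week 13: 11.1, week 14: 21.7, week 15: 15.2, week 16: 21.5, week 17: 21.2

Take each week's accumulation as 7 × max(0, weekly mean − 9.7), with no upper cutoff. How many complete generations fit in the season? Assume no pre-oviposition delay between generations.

Weekly DD (7 × max(0, T̄ − 9.7)): 63.7, 11.9, 96.6, 97.3, 87.5, 0.0, 70.7, 0.0, 11.2, 51.8, 0.0, 9.8, 9.8, 84.0, 38.5, 82.6, 80.5.
Season total = 795.9 DD.
Complete generations = ⌊795.9 / 147⌋ = 5.

5 generations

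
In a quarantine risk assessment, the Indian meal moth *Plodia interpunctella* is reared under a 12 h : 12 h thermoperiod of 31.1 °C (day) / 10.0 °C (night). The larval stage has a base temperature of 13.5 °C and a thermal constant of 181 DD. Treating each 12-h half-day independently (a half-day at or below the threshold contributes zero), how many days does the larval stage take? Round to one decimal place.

20.6 days

Day half: max(0, 31.1 − 13.5) × 0.5 = 17.6 × 0.5 = 8.80 DD.
Night half: max(0, 10.0 − 13.5) × 0.5 = 0.0 × 0.5 = 0.00 DD.
Per 24 h: 8.80 DD/day.
Duration = 181 / 8.80 = 20.568 ≈ 20.6 days.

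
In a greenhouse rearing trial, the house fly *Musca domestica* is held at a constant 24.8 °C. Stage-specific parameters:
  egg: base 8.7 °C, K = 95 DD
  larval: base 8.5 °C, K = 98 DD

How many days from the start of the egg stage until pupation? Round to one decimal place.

11.9 days

egg: 95 / (24.8 − 8.7) = 95 / 16.1 = 5.901 d.
larval: 98 / (24.8 − 8.5) = 98 / 16.3 = 6.012 d.
Sum = 11.913 ≈ 11.9 days.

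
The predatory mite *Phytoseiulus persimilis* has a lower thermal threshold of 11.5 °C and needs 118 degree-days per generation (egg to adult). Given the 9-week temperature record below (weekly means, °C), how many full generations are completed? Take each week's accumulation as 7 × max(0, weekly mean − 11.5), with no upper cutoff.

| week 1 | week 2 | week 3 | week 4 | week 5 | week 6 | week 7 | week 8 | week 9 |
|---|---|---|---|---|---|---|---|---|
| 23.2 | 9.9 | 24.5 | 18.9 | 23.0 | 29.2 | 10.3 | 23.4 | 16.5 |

Weekly DD (7 × max(0, T̄ − 11.5)): 81.9, 0.0, 91.0, 51.8, 80.5, 123.9, 0.0, 83.3, 35.0.
Season total = 547.4 DD.
Complete generations = ⌊547.4 / 118⌋ = 4.

4 generations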